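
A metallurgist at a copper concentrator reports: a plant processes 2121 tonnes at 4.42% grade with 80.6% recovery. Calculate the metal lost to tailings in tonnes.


Total metal in feed:
= 2121 * 4.42 / 100 = 93.7482 tonnes
Metal recovered:
= 93.7482 * 80.6 / 100 = 75.5610492 tonnes
Metal lost to tailings:
= 93.7482 - 75.5610492
= 18.1872 tonnes

18.1872 tonnes


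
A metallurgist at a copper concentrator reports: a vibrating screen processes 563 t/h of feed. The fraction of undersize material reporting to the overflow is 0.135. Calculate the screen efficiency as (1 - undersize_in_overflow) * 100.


Screen efficiency = (1 - fraction of undersize in overflow) * 100
= (1 - 0.135) * 100
= 0.865 * 100
= 86.5%

86.5%


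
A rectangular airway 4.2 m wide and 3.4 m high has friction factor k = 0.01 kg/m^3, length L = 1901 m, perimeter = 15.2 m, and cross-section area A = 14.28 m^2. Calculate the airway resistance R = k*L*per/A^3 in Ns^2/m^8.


0.0992 Ns^2/m^8

Compute the numerator:
k * L * per = 0.01 * 1901 * 15.2
= 288.952
Compute the denominator:
A^3 = 14.28^3 = 2911.954752
Resistance:
R = 288.952 / 2911.954752
= 0.0992 Ns^2/m^8


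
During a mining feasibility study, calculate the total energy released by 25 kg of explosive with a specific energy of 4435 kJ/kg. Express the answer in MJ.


110.875 MJ

Energy = mass * specific_energy / 1000
= 25 * 4435 / 1000
= 110875 / 1000
= 110.875 MJ


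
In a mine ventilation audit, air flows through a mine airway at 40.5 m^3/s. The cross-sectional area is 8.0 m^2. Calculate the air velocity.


5.0625 m/s

Velocity = flow rate / cross-sectional area
= 40.5 / 8.0
= 5.0625 m/s


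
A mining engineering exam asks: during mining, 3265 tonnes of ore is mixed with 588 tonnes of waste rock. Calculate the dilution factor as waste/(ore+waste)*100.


Total material = ore + waste
= 3265 + 588 = 3853 tonnes
Dilution = waste / total * 100
= 588 / 3853 * 100
= 0.1526083571 * 100
= 15.2608%

15.2608%


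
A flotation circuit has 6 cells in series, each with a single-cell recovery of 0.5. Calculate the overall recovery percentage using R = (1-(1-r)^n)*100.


98.4375%

Complement of single-cell recovery:
1 - r = 1 - 0.5 = 0.5
Raise to power n:
(1 - r)^6 = 0.5^6 = 0.015625
Overall recovery:
R = (1 - 0.015625) * 100
= 98.4375%


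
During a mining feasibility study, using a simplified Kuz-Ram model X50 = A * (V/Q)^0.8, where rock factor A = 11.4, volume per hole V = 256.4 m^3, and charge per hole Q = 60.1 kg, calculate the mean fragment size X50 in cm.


36.3865 cm

Compute V/Q:
V/Q = 256.4 / 60.1 = 4.266222962
Raise to the power 0.8:
(V/Q)^0.8 = 4.266222962^0.8 = 3.19179389
Multiply by A:
X50 = 11.4 * 3.19179389
= 36.3865 cm


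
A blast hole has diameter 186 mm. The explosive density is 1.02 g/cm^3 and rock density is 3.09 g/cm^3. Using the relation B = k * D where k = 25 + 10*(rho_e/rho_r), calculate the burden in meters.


5.264 m

First, compute k:
rho_e / rho_r = 1.02 / 3.09 = 0.3300970874
k = 25 + 10 * 0.3300970874 = 28.30097087
Then, compute burden:
B = k * D / 1000 = 28.30097087 * 186 / 1000
= 5263.980583 / 1000
= 5.264 m


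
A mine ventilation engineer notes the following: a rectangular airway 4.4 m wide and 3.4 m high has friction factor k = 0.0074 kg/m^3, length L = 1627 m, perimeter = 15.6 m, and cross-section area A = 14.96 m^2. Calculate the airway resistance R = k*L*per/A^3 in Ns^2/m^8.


0.0561 Ns^2/m^8

Compute the numerator:
k * L * per = 0.0074 * 1627 * 15.6
= 187.82088
Compute the denominator:
A^3 = 14.96^3 = 3348.071936
Resistance:
R = 187.82088 / 3348.071936
= 0.0561 Ns^2/m^8


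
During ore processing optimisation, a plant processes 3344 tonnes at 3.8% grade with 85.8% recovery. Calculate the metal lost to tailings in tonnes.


Total metal in feed:
= 3344 * 3.8 / 100 = 127.072 tonnes
Metal recovered:
= 127.072 * 85.8 / 100 = 109.027776 tonnes
Metal lost to tailings:
= 127.072 - 109.027776
= 18.0442 tonnes

18.0442 tonnes


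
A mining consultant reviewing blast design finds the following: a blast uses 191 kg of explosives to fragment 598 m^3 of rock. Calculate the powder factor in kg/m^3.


0.3194 kg/m^3

Powder factor = explosive mass / rock volume
= 191 / 598
= 0.3194 kg/m^3


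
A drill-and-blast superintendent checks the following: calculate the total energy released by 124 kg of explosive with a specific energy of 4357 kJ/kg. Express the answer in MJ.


Energy = mass * specific_energy / 1000
= 124 * 4357 / 1000
= 540268 / 1000
= 540.268 MJ

540.268 MJ


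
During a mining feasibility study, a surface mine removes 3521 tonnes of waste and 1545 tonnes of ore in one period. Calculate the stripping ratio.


2.279

Stripping ratio = waste tonnage / ore tonnage
= 3521 / 1545
= 2.279


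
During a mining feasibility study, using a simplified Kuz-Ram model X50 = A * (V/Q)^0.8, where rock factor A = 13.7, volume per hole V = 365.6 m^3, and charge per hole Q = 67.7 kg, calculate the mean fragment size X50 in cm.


52.8025 cm

Compute V/Q:
V/Q = 365.6 / 67.7 = 5.400295421
Raise to the power 0.8:
(V/Q)^0.8 = 5.400295421^0.8 = 3.854197938
Multiply by A:
X50 = 13.7 * 3.854197938
= 52.8025 cm


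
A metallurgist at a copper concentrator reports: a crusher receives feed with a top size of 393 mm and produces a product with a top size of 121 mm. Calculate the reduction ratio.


3.2479

Reduction ratio = feed size / product size
= 393 / 121
= 3.2479


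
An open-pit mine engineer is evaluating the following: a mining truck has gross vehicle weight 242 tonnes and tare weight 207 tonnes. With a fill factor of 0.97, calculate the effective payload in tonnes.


Maximum payload = gross - tare
= 242 - 207 = 35 tonnes
Effective payload = max payload * fill factor
= 35 * 0.97
= 33.95 tonnes

33.95 tonnes


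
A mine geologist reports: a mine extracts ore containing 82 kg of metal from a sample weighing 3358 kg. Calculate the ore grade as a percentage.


2.4419%

Ore grade = (metal mass / ore mass) * 100
= (82 / 3358) * 100
= 0.0244192972 * 100
= 2.4419%


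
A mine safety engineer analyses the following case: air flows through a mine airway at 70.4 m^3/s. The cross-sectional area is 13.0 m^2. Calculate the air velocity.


5.4154 m/s

Velocity = flow rate / cross-sectional area
= 70.4 / 13.0
= 5.4154 m/s


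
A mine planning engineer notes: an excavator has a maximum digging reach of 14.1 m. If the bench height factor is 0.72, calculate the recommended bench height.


Bench height = reach * factor
= 14.1 * 0.72
= 10.152 m

10.152 m


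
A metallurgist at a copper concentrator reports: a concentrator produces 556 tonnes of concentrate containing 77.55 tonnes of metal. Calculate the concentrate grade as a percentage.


13.9478%

Grade = (metal in concentrate / concentrate mass) * 100
= (77.55 / 556) * 100
= 0.1394784173 * 100
= 13.9478%


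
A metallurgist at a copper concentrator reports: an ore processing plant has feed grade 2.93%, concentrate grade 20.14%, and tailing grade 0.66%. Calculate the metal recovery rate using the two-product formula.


Using the two-product formula:
R = 100 * c * (f - t) / (f * (c - t))
Numerator = 100 * 20.14 * (2.93 - 0.66)
= 100 * 20.14 * 2.27
= 4571.78
Denominator = 2.93 * (20.14 - 0.66)
= 2.93 * 19.48
= 57.0764
R = 4571.78 / 57.0764
= 80.0993%

80.0993%


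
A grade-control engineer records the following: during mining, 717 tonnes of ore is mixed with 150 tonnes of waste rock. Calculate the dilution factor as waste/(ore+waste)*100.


17.301%

Total material = ore + waste
= 717 + 150 = 867 tonnes
Dilution = waste / total * 100
= 150 / 867 * 100
= 0.1730103806 * 100
= 17.301%


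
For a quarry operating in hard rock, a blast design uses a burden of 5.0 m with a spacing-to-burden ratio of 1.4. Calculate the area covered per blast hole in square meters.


First, find the spacing:
Spacing = burden * ratio = 5.0 * 1.4
= 7.0 m
Then, calculate the area:
Area = burden * spacing = 5.0 * 7.0
= 35.0 m^2

35.0 m^2


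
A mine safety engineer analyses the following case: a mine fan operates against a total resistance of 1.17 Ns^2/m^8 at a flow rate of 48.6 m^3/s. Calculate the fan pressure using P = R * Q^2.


2763.4932 Pa

Compute Q^2:
Q^2 = 48.6^2 = 2361.96
Compute pressure:
P = R * Q^2 = 1.17 * 2361.96
= 2763.4932 Pa


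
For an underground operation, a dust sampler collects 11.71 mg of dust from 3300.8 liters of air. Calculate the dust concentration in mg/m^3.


Convert liters to m^3: 1 m^3 = 1000 L
Concentration = mass / volume * 1000
= 11.71 / 3300.8 * 1000
= 0.003547624818 * 1000
= 3.5476 mg/m^3

3.5476 mg/m^3


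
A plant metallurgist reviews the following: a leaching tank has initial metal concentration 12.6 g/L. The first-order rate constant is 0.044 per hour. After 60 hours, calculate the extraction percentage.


92.8639%

Compute the exponent:
-k * t = -0.044 * 60 = -2.64
Remaining concentration:
C = 12.6 * exp(-2.64)
= 12.6 * 0.07136126956
= 0.8991519964 g/L
Extracted = 12.6 - 0.8991519964 = 11.700848 g/L
Extraction % = 11.700848 / 12.6 * 100
= 92.8639%


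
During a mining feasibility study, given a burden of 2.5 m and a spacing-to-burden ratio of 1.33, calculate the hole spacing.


Spacing = burden * ratio
= 2.5 * 1.33
= 3.325 m

3.325 m


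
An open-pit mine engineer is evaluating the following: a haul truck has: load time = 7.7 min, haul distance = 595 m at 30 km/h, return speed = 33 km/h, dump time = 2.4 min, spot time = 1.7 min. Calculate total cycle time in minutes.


Convert haul speed to m/min: 30 * 1000/60 = 500 m/min
Haul time = 595 / 500 = 1.19 min
Convert return speed to m/min: 33 * 1000/60 = 550 m/min
Return time = 595 / 550 = 1.081818182 min
Total cycle time:
= 7.7 + 1.19 + 2.4 + 1.081818182 + 1.7
= 14.0718 min

14.0718 min


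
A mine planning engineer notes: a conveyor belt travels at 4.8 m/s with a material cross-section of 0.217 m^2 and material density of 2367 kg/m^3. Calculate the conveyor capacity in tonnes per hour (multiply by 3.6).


Volumetric flow = speed * area
= 4.8 * 0.217 = 1.0416 m^3/s
Mass flow = volumetric * density
= 1.0416 * 2367 = 2465.4672 kg/s
Convert to t/h: multiply by 3.6
Capacity = 2465.4672 * 3.6
= 8875.6819 t/h

8875.6819 t/h


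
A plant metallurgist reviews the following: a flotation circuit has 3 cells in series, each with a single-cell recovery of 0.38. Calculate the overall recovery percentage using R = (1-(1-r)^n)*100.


76.1672%

Complement of single-cell recovery:
1 - r = 1 - 0.38 = 0.62
Raise to power n:
(1 - r)^3 = 0.62^3 = 0.238328
Overall recovery:
R = (1 - 0.238328) * 100
= 76.1672%


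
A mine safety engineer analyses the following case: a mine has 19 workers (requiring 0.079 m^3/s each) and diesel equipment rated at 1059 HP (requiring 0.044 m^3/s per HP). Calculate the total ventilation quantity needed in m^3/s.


48.097 m^3/s

Airflow for workers:
Q_people = 19 * 0.079 = 1.501 m^3/s
Airflow for diesel equipment:
Q_diesel = 1059 * 0.044 = 46.596 m^3/s
Total ventilation:
Q_total = 1.501 + 46.596
= 48.097 m^3/s


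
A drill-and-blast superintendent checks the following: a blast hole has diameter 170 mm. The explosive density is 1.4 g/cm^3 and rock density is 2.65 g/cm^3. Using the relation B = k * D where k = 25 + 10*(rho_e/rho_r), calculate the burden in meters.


First, compute k:
rho_e / rho_r = 1.4 / 2.65 = 0.5283018868
k = 25 + 10 * 0.5283018868 = 30.28301887
Then, compute burden:
B = k * D / 1000 = 30.28301887 * 170 / 1000
= 5148.113208 / 1000
= 5.1481 m

5.1481 m


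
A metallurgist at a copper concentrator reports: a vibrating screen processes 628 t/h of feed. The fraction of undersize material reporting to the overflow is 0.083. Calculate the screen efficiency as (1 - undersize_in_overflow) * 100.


Screen efficiency = (1 - fraction of undersize in overflow) * 100
= (1 - 0.083) * 100
= 0.917 * 100
= 91.7%

91.7%


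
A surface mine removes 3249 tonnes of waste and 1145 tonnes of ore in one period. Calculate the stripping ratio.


Stripping ratio = waste tonnage / ore tonnage
= 3249 / 1145
= 2.8376

2.8376


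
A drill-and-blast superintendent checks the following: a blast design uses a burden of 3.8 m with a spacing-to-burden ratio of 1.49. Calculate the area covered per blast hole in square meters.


21.5156 m^2

First, find the spacing:
Spacing = burden * ratio = 3.8 * 1.49
= 5.662 m
Then, calculate the area:
Area = burden * spacing = 3.8 * 5.662
= 21.5156 m^2


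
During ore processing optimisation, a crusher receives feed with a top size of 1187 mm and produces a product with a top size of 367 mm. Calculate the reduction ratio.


3.2343

Reduction ratio = feed size / product size
= 1187 / 367
= 3.2343


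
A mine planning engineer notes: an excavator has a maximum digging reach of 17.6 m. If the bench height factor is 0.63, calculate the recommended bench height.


11.088 m

Bench height = reach * factor
= 17.6 * 0.63
= 11.088 m


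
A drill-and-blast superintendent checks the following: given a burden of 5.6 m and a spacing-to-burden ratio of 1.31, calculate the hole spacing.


7.336 m

Spacing = burden * ratio
= 5.6 * 1.31
= 7.336 m


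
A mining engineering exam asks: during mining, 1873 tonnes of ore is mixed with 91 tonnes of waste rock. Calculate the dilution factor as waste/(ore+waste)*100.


4.6334%

Total material = ore + waste
= 1873 + 91 = 1964 tonnes
Dilution = waste / total * 100
= 91 / 1964 * 100
= 0.04633401222 * 100
= 4.6334%


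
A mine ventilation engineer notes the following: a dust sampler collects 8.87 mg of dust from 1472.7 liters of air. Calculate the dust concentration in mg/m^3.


Convert liters to m^3: 1 m^3 = 1000 L
Concentration = mass / volume * 1000
= 8.87 / 1472.7 * 1000
= 0.006022951042 * 1000
= 6.023 mg/m^3

6.023 mg/m^3


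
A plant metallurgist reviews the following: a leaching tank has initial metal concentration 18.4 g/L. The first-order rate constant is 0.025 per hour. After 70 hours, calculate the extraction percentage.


82.6226%

Compute the exponent:
-k * t = -0.025 * 70 = -1.75
Remaining concentration:
C = 18.4 * exp(-1.75)
= 18.4 * 0.1737739435
= 3.197440559 g/L
Extracted = 18.4 - 3.197440559 = 15.20255944 g/L
Extraction % = 15.20255944 / 18.4 * 100
= 82.6226%


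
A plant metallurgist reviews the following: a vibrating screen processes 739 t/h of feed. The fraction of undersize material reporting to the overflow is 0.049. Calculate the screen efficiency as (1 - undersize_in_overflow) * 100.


Screen efficiency = (1 - fraction of undersize in overflow) * 100
= (1 - 0.049) * 100
= 0.951 * 100
= 95.1%

95.1%


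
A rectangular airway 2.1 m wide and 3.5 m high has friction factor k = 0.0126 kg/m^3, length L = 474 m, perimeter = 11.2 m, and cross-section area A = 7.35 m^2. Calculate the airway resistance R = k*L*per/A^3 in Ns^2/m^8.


0.1685 Ns^2/m^8

Compute the numerator:
k * L * per = 0.0126 * 474 * 11.2
= 66.89088
Compute the denominator:
A^3 = 7.35^3 = 397.065375
Resistance:
R = 66.89088 / 397.065375
= 0.1685 Ns^2/m^8


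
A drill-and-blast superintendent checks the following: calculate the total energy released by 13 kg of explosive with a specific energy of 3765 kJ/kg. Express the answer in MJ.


48.945 MJ

Energy = mass * specific_energy / 1000
= 13 * 3765 / 1000
= 48945 / 1000
= 48.945 MJ


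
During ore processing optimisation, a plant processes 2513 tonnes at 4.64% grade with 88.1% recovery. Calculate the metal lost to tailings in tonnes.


Total metal in feed:
= 2513 * 4.64 / 100 = 116.6032 tonnes
Metal recovered:
= 116.6032 * 88.1 / 100 = 102.7274192 tonnes
Metal lost to tailings:
= 116.6032 - 102.7274192
= 13.8758 tonnes

13.8758 tonnes


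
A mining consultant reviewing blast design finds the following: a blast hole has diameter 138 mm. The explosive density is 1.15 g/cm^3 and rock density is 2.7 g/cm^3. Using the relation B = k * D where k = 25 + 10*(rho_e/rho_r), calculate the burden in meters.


4.0378 m

First, compute k:
rho_e / rho_r = 1.15 / 2.7 = 0.4259259259
k = 25 + 10 * 0.4259259259 = 29.25925926
Then, compute burden:
B = k * D / 1000 = 29.25925926 * 138 / 1000
= 4037.777778 / 1000
= 4.0378 m


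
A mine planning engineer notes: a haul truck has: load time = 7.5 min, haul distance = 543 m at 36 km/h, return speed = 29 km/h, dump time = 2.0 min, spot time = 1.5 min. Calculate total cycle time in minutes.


13.0284 min

Convert haul speed to m/min: 36 * 1000/60 = 600 m/min
Haul time = 543 / 600 = 0.905 min
Convert return speed to m/min: 29 * 1000/60 = 483.3333333 m/min
Return time = 543 / 483.3333333 = 1.123448276 min
Total cycle time:
= 7.5 + 0.905 + 2.0 + 1.123448276 + 1.5
= 13.0284 min


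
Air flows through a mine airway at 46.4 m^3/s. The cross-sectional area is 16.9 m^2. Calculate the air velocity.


2.7456 m/s

Velocity = flow rate / cross-sectional area
= 46.4 / 16.9
= 2.7456 m/s


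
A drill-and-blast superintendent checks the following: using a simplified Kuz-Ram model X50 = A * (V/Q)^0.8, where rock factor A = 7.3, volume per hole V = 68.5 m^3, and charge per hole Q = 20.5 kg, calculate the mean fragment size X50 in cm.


19.1634 cm

Compute V/Q:
V/Q = 68.5 / 20.5 = 3.341463415
Raise to the power 0.8:
(V/Q)^0.8 = 3.341463415^0.8 = 2.625121255
Multiply by A:
X50 = 7.3 * 2.625121255
= 19.1634 cm


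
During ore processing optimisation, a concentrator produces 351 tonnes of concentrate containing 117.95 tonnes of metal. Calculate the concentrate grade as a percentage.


33.604%

Grade = (metal in concentrate / concentrate mass) * 100
= (117.95 / 351) * 100
= 0.336039886 * 100
= 33.604%


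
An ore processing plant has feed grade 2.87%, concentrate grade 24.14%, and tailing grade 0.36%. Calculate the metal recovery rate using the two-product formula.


88.7804%

Using the two-product formula:
R = 100 * c * (f - t) / (f * (c - t))
Numerator = 100 * 24.14 * (2.87 - 0.36)
= 100 * 24.14 * 2.51
= 6059.14
Denominator = 2.87 * (24.14 - 0.36)
= 2.87 * 23.78
= 68.2486
R = 6059.14 / 68.2486
= 88.7804%


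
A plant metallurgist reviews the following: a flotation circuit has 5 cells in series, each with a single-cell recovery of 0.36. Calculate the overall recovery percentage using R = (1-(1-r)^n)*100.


89.2626%

Complement of single-cell recovery:
1 - r = 1 - 0.36 = 0.64
Raise to power n:
(1 - r)^5 = 0.64^5 = 0.1073741824
Overall recovery:
R = (1 - 0.1073741824) * 100
= 89.2626%


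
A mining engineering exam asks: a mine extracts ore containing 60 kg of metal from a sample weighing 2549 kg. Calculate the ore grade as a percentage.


2.3539%

Ore grade = (metal mass / ore mass) * 100
= (60 / 2549) * 100
= 0.0235386426 * 100
= 2.3539%


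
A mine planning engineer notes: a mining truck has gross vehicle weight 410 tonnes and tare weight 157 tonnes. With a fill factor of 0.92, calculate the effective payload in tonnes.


232.76 tonnes

Maximum payload = gross - tare
= 410 - 157 = 253 tonnes
Effective payload = max payload * fill factor
= 253 * 0.92
= 232.76 tonnes


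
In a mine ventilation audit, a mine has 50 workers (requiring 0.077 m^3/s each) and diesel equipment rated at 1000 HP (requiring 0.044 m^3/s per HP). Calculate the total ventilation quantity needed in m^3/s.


Airflow for workers:
Q_people = 50 * 0.077 = 3.85 m^3/s
Airflow for diesel equipment:
Q_diesel = 1000 * 0.044 = 44.0 m^3/s
Total ventilation:
Q_total = 3.85 + 44.0
= 47.85 m^3/s

47.85 m^3/s


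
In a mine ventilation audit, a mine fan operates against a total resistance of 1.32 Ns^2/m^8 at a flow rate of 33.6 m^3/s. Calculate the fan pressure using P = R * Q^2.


Compute Q^2:
Q^2 = 33.6^2 = 1128.96
Compute pressure:
P = R * Q^2 = 1.32 * 1128.96
= 1490.2272 Pa

1490.2272 Pa


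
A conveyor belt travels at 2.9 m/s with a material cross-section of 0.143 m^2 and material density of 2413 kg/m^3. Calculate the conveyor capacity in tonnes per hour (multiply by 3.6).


3602.416 t/h

Volumetric flow = speed * area
= 2.9 * 0.143 = 0.4147 m^3/s
Mass flow = volumetric * density
= 0.4147 * 2413 = 1000.6711 kg/s
Convert to t/h: multiply by 3.6
Capacity = 1000.6711 * 3.6
= 3602.416 t/h


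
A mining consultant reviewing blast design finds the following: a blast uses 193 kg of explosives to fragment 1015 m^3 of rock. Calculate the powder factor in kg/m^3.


0.1901 kg/m^3

Powder factor = explosive mass / rock volume
= 193 / 1015
= 0.1901 kg/m^3


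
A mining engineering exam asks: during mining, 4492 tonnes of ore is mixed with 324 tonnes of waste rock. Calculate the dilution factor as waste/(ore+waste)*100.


6.7276%

Total material = ore + waste
= 4492 + 324 = 4816 tonnes
Dilution = waste / total * 100
= 324 / 4816 * 100
= 0.06727574751 * 100
= 6.7276%


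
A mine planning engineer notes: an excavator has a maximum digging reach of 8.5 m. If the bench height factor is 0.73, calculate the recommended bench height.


6.205 m

Bench height = reach * factor
= 8.5 * 0.73
= 6.205 m


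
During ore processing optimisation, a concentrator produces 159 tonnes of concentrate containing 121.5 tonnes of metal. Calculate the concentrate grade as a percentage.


Grade = (metal in concentrate / concentrate mass) * 100
= (121.5 / 159) * 100
= 0.7641509434 * 100
= 76.4151%

76.4151%


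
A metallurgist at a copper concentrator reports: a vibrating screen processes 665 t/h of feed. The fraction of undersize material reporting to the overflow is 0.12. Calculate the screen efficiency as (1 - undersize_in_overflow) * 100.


Screen efficiency = (1 - fraction of undersize in overflow) * 100
= (1 - 0.12) * 100
= 0.88 * 100
= 88.0%

88.0%


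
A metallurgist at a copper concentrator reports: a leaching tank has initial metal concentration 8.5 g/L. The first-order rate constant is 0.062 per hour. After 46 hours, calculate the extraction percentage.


94.2271%

Compute the exponent:
-k * t = -0.062 * 46 = -2.852
Remaining concentration:
C = 8.5 * exp(-2.852)
= 8.5 * 0.05772874784
= 0.4906943567 g/L
Extracted = 8.5 - 0.4906943567 = 8.009305643 g/L
Extraction % = 8.009305643 / 8.5 * 100
= 94.2271%


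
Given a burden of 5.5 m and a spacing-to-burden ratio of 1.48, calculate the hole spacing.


Spacing = burden * ratio
= 5.5 * 1.48
= 8.14 m

8.14 m


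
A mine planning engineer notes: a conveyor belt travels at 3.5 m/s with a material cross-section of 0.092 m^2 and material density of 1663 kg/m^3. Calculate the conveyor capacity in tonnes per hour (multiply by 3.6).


1927.7496 t/h

Volumetric flow = speed * area
= 3.5 * 0.092 = 0.322 m^3/s
Mass flow = volumetric * density
= 0.322 * 1663 = 535.486 kg/s
Convert to t/h: multiply by 3.6
Capacity = 535.486 * 3.6
= 1927.7496 t/h


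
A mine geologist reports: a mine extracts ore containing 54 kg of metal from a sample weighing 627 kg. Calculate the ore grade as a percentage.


8.6124%

Ore grade = (metal mass / ore mass) * 100
= (54 / 627) * 100
= 0.08612440191 * 100
= 8.6124%


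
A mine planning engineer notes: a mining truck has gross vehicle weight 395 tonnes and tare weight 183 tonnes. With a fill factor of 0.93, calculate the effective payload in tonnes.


197.16 tonnes

Maximum payload = gross - tare
= 395 - 183 = 212 tonnes
Effective payload = max payload * fill factor
= 212 * 0.93
= 197.16 tonnes


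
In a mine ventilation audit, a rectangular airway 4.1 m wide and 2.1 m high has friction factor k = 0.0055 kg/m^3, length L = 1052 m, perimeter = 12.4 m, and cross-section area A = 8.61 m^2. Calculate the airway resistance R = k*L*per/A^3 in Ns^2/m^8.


Compute the numerator:
k * L * per = 0.0055 * 1052 * 12.4
= 71.7464
Compute the denominator:
A^3 = 8.61^3 = 638.277381
Resistance:
R = 71.7464 / 638.277381
= 0.1124 Ns^2/m^8

0.1124 Ns^2/m^8


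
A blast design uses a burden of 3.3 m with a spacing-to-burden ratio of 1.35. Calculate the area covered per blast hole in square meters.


First, find the spacing:
Spacing = burden * ratio = 3.3 * 1.35
= 4.455 m
Then, calculate the area:
Area = burden * spacing = 3.3 * 4.455
= 14.7015 m^2

14.7015 m^2


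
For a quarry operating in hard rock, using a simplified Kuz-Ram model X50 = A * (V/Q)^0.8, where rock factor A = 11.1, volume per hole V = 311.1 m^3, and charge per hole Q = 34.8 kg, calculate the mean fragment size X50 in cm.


Compute V/Q:
V/Q = 311.1 / 34.8 = 8.939655172
Raise to the power 0.8:
(V/Q)^0.8 = 8.939655172^0.8 = 5.768416544
Multiply by A:
X50 = 11.1 * 5.768416544
= 64.0294 cm

64.0294 cm


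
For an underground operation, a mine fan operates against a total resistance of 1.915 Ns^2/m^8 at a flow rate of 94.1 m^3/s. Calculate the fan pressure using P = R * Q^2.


Compute Q^2:
Q^2 = 94.1^2 = 8854.81
Compute pressure:
P = R * Q^2 = 1.915 * 8854.81
= 16956.9612 Pa

16956.9612 Pa


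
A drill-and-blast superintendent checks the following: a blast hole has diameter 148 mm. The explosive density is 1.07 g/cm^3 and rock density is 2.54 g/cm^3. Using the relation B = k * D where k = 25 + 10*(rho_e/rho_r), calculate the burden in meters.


First, compute k:
rho_e / rho_r = 1.07 / 2.54 = 0.4212598425
k = 25 + 10 * 0.4212598425 = 29.21259843
Then, compute burden:
B = k * D / 1000 = 29.21259843 * 148 / 1000
= 4323.464567 / 1000
= 4.3235 m

4.3235 m


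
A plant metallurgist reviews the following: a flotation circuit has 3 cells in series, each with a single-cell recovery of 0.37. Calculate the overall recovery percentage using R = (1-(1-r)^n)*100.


Complement of single-cell recovery:
1 - r = 1 - 0.37 = 0.63
Raise to power n:
(1 - r)^3 = 0.63^3 = 0.250047
Overall recovery:
R = (1 - 0.250047) * 100
= 74.9953%

74.9953%


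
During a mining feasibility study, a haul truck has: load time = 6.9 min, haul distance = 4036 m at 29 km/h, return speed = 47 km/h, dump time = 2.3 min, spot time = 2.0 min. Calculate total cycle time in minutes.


24.7027 min

Convert haul speed to m/min: 29 * 1000/60 = 483.3333333 m/min
Haul time = 4036 / 483.3333333 = 8.350344828 min
Convert return speed to m/min: 47 * 1000/60 = 783.3333333 m/min
Return time = 4036 / 783.3333333 = 5.152340426 min
Total cycle time:
= 6.9 + 8.350344828 + 2.3 + 5.152340426 + 2.0
= 24.7027 min


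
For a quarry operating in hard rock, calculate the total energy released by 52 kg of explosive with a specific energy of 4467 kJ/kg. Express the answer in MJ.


232.284 MJ

Energy = mass * specific_energy / 1000
= 52 * 4467 / 1000
= 232284 / 1000
= 232.284 MJ


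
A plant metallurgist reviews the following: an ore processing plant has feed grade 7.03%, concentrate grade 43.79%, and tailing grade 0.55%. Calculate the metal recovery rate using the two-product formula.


Using the two-product formula:
R = 100 * c * (f - t) / (f * (c - t))
Numerator = 100 * 43.79 * (7.03 - 0.55)
= 100 * 43.79 * 6.48
= 28375.92
Denominator = 7.03 * (43.79 - 0.55)
= 7.03 * 43.24
= 303.9772
R = 28375.92 / 303.9772
= 93.3488%

93.3488%


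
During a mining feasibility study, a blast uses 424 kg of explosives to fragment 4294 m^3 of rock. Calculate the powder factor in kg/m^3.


Powder factor = explosive mass / rock volume
= 424 / 4294
= 0.0987 kg/m^3

0.0987 kg/m^3


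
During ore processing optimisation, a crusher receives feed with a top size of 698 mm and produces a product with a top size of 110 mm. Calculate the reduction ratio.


Reduction ratio = feed size / product size
= 698 / 110
= 6.3455

6.3455


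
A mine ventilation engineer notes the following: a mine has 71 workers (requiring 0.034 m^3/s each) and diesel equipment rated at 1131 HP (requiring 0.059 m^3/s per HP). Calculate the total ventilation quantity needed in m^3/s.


69.143 m^3/s

Airflow for workers:
Q_people = 71 * 0.034 = 2.414 m^3/s
Airflow for diesel equipment:
Q_diesel = 1131 * 0.059 = 66.729 m^3/s
Total ventilation:
Q_total = 2.414 + 66.729
= 69.143 m^3/s


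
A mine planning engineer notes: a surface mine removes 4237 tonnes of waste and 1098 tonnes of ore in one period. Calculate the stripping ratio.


Stripping ratio = waste tonnage / ore tonnage
= 4237 / 1098
= 3.8588

3.8588


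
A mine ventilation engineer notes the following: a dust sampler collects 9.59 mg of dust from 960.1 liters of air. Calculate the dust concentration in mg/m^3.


Convert liters to m^3: 1 m^3 = 1000 L
Concentration = mass / volume * 1000
= 9.59 / 960.1 * 1000
= 0.00998854286 * 1000
= 9.9885 mg/m^3

9.9885 mg/m^3


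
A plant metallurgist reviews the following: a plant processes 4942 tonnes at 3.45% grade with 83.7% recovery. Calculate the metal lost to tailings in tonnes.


Total metal in feed:
= 4942 * 3.45 / 100 = 170.499 tonnes
Metal recovered:
= 170.499 * 83.7 / 100 = 142.707663 tonnes
Metal lost to tailings:
= 170.499 - 142.707663
= 27.7913 tonnes

27.7913 tonnes


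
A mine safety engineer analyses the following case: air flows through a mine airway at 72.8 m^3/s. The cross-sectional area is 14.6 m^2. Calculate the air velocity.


Velocity = flow rate / cross-sectional area
= 72.8 / 14.6
= 4.9863 m/s

4.9863 m/s


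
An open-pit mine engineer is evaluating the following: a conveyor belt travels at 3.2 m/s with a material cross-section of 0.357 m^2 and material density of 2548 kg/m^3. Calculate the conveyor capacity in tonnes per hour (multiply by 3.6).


10479.0067 t/h

Volumetric flow = speed * area
= 3.2 * 0.357 = 1.1424 m^3/s
Mass flow = volumetric * density
= 1.1424 * 2548 = 2910.8352 kg/s
Convert to t/h: multiply by 3.6
Capacity = 2910.8352 * 3.6
= 10479.0067 t/h


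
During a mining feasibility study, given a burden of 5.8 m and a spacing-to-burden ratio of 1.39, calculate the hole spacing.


Spacing = burden * ratio
= 5.8 * 1.39
= 8.062 m

8.062 m


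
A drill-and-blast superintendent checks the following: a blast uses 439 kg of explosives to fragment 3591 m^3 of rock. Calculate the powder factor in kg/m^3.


Powder factor = explosive mass / rock volume
= 439 / 3591
= 0.1223 kg/m^3

0.1223 kg/m^3


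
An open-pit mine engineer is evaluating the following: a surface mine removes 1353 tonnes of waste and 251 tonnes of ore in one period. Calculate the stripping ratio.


5.3904

Stripping ratio = waste tonnage / ore tonnage
= 1353 / 251
= 5.3904


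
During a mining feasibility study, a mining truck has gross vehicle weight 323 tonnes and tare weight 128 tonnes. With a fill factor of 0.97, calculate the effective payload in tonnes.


Maximum payload = gross - tare
= 323 - 128 = 195 tonnes
Effective payload = max payload * fill factor
= 195 * 0.97
= 189.15 tonnes

189.15 tonnes


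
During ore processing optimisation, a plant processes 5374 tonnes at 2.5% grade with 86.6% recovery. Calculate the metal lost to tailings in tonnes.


18.0029 tonnes

Total metal in feed:
= 5374 * 2.5 / 100 = 134.35 tonnes
Metal recovered:
= 134.35 * 86.6 / 100 = 116.3471 tonnes
Metal lost to tailings:
= 134.35 - 116.3471
= 18.0029 tonnes


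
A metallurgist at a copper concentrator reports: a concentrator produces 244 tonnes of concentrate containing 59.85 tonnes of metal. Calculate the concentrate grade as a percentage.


24.5287%

Grade = (metal in concentrate / concentrate mass) * 100
= (59.85 / 244) * 100
= 0.2452868852 * 100
= 24.5287%


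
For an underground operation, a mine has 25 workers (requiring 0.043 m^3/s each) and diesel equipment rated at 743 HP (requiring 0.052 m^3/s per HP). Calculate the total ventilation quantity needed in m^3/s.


39.711 m^3/s

Airflow for workers:
Q_people = 25 * 0.043 = 1.075 m^3/s
Airflow for diesel equipment:
Q_diesel = 743 * 0.052 = 38.636 m^3/s
Total ventilation:
Q_total = 1.075 + 38.636
= 39.711 m^3/s


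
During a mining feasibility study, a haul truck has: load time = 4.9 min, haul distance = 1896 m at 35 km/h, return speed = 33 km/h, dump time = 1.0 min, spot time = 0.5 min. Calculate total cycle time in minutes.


13.0976 min

Convert haul speed to m/min: 35 * 1000/60 = 583.3333333 m/min
Haul time = 1896 / 583.3333333 = 3.250285714 min
Convert return speed to m/min: 33 * 1000/60 = 550 m/min
Return time = 1896 / 550 = 3.447272727 min
Total cycle time:
= 4.9 + 3.250285714 + 1.0 + 3.447272727 + 0.5
= 13.0976 min


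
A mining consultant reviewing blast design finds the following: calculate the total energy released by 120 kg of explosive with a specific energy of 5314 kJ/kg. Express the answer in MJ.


637.68 MJ

Energy = mass * specific_energy / 1000
= 120 * 5314 / 1000
= 637680 / 1000
= 637.68 MJ


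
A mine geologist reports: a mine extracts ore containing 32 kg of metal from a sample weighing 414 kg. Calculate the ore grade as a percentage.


7.7295%

Ore grade = (metal mass / ore mass) * 100
= (32 / 414) * 100
= 0.07729468599 * 100
= 7.7295%


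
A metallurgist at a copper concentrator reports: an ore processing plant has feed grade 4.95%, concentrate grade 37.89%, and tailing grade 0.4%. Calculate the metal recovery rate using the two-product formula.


Using the two-product formula:
R = 100 * c * (f - t) / (f * (c - t))
Numerator = 100 * 37.89 * (4.95 - 0.4)
= 100 * 37.89 * 4.55
= 17239.95
Denominator = 4.95 * (37.89 - 0.4)
= 4.95 * 37.49
= 185.5755
R = 17239.95 / 185.5755
= 92.8999%

92.8999%


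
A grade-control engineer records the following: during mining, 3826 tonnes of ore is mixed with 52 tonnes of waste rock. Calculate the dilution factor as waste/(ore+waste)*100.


1.3409%

Total material = ore + waste
= 3826 + 52 = 3878 tonnes
Dilution = waste / total * 100
= 52 / 3878 * 100
= 0.0134089737 * 100
= 1.3409%


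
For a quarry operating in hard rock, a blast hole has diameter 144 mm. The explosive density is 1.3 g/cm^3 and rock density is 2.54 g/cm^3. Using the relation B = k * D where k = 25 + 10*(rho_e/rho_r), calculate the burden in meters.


4.337 m

First, compute k:
rho_e / rho_r = 1.3 / 2.54 = 0.5118110236
k = 25 + 10 * 0.5118110236 = 30.11811024
Then, compute burden:
B = k * D / 1000 = 30.11811024 * 144 / 1000
= 4337.007874 / 1000
= 4.337 m


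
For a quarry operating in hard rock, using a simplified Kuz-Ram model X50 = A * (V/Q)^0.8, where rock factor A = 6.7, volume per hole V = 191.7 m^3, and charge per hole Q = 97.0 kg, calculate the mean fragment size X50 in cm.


Compute V/Q:
V/Q = 191.7 / 97.0 = 1.97628866
Raise to the power 0.8:
(V/Q)^0.8 = 1.97628866^0.8 = 1.724567919
Multiply by A:
X50 = 6.7 * 1.724567919
= 11.5546 cm

11.5546 cm


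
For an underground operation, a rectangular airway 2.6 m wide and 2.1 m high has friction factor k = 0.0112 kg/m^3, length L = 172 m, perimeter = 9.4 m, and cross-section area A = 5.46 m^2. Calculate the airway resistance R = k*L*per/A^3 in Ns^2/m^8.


0.1112 Ns^2/m^8

Compute the numerator:
k * L * per = 0.0112 * 172 * 9.4
= 18.10816
Compute the denominator:
A^3 = 5.46^3 = 162.771336
Resistance:
R = 18.10816 / 162.771336
= 0.1112 Ns^2/m^8


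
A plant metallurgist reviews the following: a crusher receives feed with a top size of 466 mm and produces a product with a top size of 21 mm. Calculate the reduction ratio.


22.1905

Reduction ratio = feed size / product size
= 466 / 21
= 22.1905


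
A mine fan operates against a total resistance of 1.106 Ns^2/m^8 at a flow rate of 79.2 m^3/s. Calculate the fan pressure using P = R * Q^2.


Compute Q^2:
Q^2 = 79.2^2 = 6272.64
Compute pressure:
P = R * Q^2 = 1.106 * 6272.64
= 6937.5398 Pa

6937.5398 Pa


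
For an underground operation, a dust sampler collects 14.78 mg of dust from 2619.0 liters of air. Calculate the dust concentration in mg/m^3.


Convert liters to m^3: 1 m^3 = 1000 L
Concentration = mass / volume * 1000
= 14.78 / 2619.0 * 1000
= 0.005643375334 * 1000
= 5.6434 mg/m^3

5.6434 mg/m^3


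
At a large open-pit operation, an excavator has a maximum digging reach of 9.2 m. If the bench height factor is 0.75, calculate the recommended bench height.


6.9 m

Bench height = reach * factor
= 9.2 * 0.75
= 6.9 m


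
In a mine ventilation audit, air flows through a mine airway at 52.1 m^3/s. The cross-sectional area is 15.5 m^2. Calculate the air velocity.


3.3613 m/s

Velocity = flow rate / cross-sectional area
= 52.1 / 15.5
= 3.3613 m/s


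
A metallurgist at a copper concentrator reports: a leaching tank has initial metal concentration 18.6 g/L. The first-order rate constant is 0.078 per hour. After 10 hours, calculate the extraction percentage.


Compute the exponent:
-k * t = -0.078 * 10 = -0.78
Remaining concentration:
C = 18.6 * exp(-0.78)
= 18.6 * 0.4584060113
= 8.52635181 g/L
Extracted = 18.6 - 8.52635181 = 10.07364819 g/L
Extraction % = 10.07364819 / 18.6 * 100
= 54.1594%

54.1594%


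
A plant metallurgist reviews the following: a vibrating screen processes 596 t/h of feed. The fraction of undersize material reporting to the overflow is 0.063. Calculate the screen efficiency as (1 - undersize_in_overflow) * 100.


Screen efficiency = (1 - fraction of undersize in overflow) * 100
= (1 - 0.063) * 100
= 0.937 * 100
= 93.7%

93.7%


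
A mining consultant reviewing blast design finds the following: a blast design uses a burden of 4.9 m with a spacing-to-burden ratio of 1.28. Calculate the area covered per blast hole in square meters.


30.7328 m^2

First, find the spacing:
Spacing = burden * ratio = 4.9 * 1.28
= 6.272 m
Then, calculate the area:
Area = burden * spacing = 4.9 * 6.272
= 30.7328 m^2


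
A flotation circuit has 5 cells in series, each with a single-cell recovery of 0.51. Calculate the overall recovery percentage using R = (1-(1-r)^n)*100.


97.1752%

Complement of single-cell recovery:
1 - r = 1 - 0.51 = 0.49
Raise to power n:
(1 - r)^5 = 0.49^5 = 0.0282475249
Overall recovery:
R = (1 - 0.0282475249) * 100
= 97.1752%


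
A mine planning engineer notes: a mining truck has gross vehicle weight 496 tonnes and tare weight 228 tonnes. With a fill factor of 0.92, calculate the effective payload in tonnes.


Maximum payload = gross - tare
= 496 - 228 = 268 tonnes
Effective payload = max payload * fill factor
= 268 * 0.92
= 246.56 tonnes

246.56 tonnes


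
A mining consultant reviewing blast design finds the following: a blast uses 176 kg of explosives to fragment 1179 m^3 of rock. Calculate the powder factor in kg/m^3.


0.1493 kg/m^3

Powder factor = explosive mass / rock volume
= 176 / 1179
= 0.1493 kg/m^3


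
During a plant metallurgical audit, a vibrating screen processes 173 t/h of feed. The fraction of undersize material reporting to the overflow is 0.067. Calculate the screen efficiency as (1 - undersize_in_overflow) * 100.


93.3%

Screen efficiency = (1 - fraction of undersize in overflow) * 100
= (1 - 0.067) * 100
= 0.933 * 100
= 93.3%


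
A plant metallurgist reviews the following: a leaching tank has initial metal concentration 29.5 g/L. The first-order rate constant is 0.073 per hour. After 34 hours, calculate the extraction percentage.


Compute the exponent:
-k * t = -0.073 * 34 = -2.482
Remaining concentration:
C = 29.5 * exp(-2.482)
= 29.5 * 0.08357590652
= 2.465489242 g/L
Extracted = 29.5 - 2.465489242 = 27.03451076 g/L
Extraction % = 27.03451076 / 29.5 * 100
= 91.6424%

91.6424%


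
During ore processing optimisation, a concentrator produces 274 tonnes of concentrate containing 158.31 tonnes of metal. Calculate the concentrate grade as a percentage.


Grade = (metal in concentrate / concentrate mass) * 100
= (158.31 / 274) * 100
= 0.5777737226 * 100
= 57.7774%

57.7774%


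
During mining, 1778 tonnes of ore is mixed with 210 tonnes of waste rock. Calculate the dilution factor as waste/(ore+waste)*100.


Total material = ore + waste
= 1778 + 210 = 1988 tonnes
Dilution = waste / total * 100
= 210 / 1988 * 100
= 0.1056338028 * 100
= 10.5634%

10.5634%


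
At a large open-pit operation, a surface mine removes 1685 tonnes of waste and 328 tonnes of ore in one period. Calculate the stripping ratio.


5.1372

Stripping ratio = waste tonnage / ore tonnage
= 1685 / 328
= 5.1372


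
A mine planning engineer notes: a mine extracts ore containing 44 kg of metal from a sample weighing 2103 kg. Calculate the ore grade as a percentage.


Ore grade = (metal mass / ore mass) * 100
= (44 / 2103) * 100
= 0.02092249168 * 100
= 2.0922%

2.0922%
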